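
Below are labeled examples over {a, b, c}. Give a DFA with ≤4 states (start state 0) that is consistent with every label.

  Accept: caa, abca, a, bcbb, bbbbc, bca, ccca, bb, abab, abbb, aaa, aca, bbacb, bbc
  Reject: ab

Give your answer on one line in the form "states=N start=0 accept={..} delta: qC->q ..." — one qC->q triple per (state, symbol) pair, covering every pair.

states=3 start=0 accept={0,2} delta: 0a->0 0b->1 0c->0 1a->1 1b->2 1c->0 2a->2 2b->0 2c->2

Grow the machine one transition at a time. Run the examples from 0; the earliest place one falls off (shortest prefix, ties alphabetical) gets sent to the lowest-numbered state that keeps every Accept/Reject pair distinguishable — a pair clashes when both reach the same state with identical unread suffix — and to a fresh state only if none does.
a: 0a undefined. 0a->0: ok.
b: 0b undefined. 0b->0: no, a/ab meet in 0. Open state 1: 0b->1.
c: 0c undefined. 0c->0: ok.
bb: 1b undefined. 1b->0: no, abbb/ab meet in 1. 1b->1: no, bb/ab meet in 1. Open state 2: 1b->2.
bc: 1c undefined. 1c->0: ok.
aba: 1a undefined. 1a->0: no, abab/ab meet in 1. 1a->1: ok.
bba: 2a undefined. 2a->0: no, bbacb/ab meet in 1. 2a->1: no, bbacb/ab meet in 1. 2a->2: ok.
bbb: 2b undefined. 2b->0: ok.
bbc: 2c undefined. 2c->0: no, bbacb/ab meet in 1. 2c->1: no, bbc/ab meet in 1. 2c->2: ok.
All examples now run through 3 states with every (state, symbol) defined. Accept strings end in {0,2}, Reject strings end in {1}; accept={0,2}.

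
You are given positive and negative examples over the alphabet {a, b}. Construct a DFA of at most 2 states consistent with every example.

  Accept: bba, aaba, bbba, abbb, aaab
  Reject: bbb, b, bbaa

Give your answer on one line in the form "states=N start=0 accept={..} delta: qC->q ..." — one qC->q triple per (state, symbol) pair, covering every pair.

Grow the machine one transition at a time. Run the examples from 0; the earliest place one falls off (shortest prefix, ties alphabetical) gets sent to the lowest-numbered state that keeps every Accept/Reject pair distinguishable — a pair clashes when both reach the same state with identical unread suffix — and to a fresh state only if none does.
a: 0a undefined. 0a->0: no, abbb/bbb meet in 0 with "bbb" left. Open state 1: 0a->1.
b: 0b undefined. 0b->0: ok.
aa: 1a undefined. 1a->0: ok.
ab: 1b undefined. 1b->0: no, abbb/bbb meet in 0. 1b->1: ok.
All examples now run through 2 states with every (state, symbol) defined. Accept strings end in {1}, Reject strings end in {0}; accept={1}.

states=2 start=0 accept={1} delta: 0a->1 0b->0 1a->0 1b->1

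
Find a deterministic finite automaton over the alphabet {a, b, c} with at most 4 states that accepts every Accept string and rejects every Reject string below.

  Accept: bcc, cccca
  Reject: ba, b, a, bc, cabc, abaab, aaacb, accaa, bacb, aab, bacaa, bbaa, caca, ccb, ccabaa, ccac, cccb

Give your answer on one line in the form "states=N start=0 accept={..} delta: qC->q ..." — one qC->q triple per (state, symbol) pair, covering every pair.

Grow the machine one transition at a time. Run the examples from 0; the earliest place one falls off (shortest prefix, ties alphabetical) gets sent to the lowest-numbered state that keeps every Accept/Reject pair distinguishable — a pair clashes when both reach the same state with identical unread suffix — and to a fresh state only if none does.
a: 0a undefined. 0a->0: ok.
b: 0b undefined. 0b->0: ok.
c: 0c undefined. 0c->0: no, bcc/ba meet in 0. Open state 1: 0c->1.
ca: 1a undefined. 1a->0: ok.
cc: 1c undefined. 1c->0: no, bcc/ba meet in 0. 1c->1: no, bcc/bc meet in 1. Open state 2: 1c->2.
cca: 2a undefined. 2a->0: ok.
ccb: 2b undefined. 2b->0: ok.
ccc: 2c undefined. 2c->0: no, cccca/ba meet in 0. 2c->1: no, cccca/ba meet in 0. 2c->2: no, cccca/ba meet in 0. Open state 3: 2c->3.
bacb: 1b undefined. 1b->0: ok.
cccb: 3b undefined. 3b->0: ok.
cccc: 3c undefined. 3c->0: no, cccca/ba meet in 0. 3c->1: no, cccca/ba meet in 0. 3c->2: no, cccca/ba meet in 0. 3c->3: ok.
cccca: 3a undefined. 3a->0: no, cccca/ba meet in 0. 3a->1: no, cccca/bc meet in 1. 3a->2: ok.
All examples now run through 4 states with every (state, symbol) defined. Accept strings end in {2}, Reject strings end in {0,1}; accept={2}.

states=4 start=0 accept={2} delta: 0a->0 0b->0 0c->1 1a->0 1b->0 1c->2 2a->0 2b->0 2c->3 3a->2 3b->0 3c->3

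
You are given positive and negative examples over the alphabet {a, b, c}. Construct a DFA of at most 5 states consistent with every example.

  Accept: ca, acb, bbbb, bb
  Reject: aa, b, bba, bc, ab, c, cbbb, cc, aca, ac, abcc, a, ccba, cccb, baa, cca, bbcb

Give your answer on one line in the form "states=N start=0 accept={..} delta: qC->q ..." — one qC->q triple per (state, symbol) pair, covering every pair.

states=5 start=0 accept={4} delta: 0a->1 0b->2 0c->3 1a->0 1b->0 1c->2 2a->0 2b->4 2c->0 3a->4 3b->1 3c->0 4a->0 4b->2 4c->0

Grow the machine one transition at a time. Run the examples from 0; the earliest place one falls off (shortest prefix, ties alphabetical) gets sent to the lowest-numbered state that keeps every Accept/Reject pair distinguishable — a pair clashes when both reach the same state with identical unread suffix — and to a fresh state only if none does.
a: 0a undefined. 0a->0: no, ca/aca meet in 0 with "ca" left. Open state 1: 0a->1.
b: 0b undefined. 0b->0: no, bbbb/b meet in 0. 0b->1: no, bb/ab meet in 1 with "b" left. Open state 2: 0b->2.
c: 0c undefined. 0c->0: no, ca/a meet in 1. 0c->1: no, ca/aa meet in 1 with "a" left. 0c->2: no, bbbb/cbbb meet in 2 with "bbb" left. Open state 3: 0c->3.
aa: 1a undefined. 1a->0: ok.
ab: 1b undefined. 1b->0: ok.
ac: 1c undefined. 1c->0: no, acb/b meet in 2. 1c->1: no, acb/aa meet in 0. 1c->2: ok.
ba: 2a undefined. 2a->0: ok.
bb: 2b undefined. 2b->0: no, acb/aa meet in 0. 2b->1: no, acb/a meet in 1. 2b->2: no, acb/b meet in 2. 2b->3: no, ca/bba meet in 3 with "a" left. Open state 4: 2b->4.
bc: 2c undefined. 2c->0: ok.
ca: 3a undefined. 3a->0: no, ca/aa meet in 0. 3a->1: no, ca/a meet in 1. 3a->2: no, ca/b meet in 2. 3a->3: no, ca/c meet in 3. 3a->4: ok.
cb: 3b undefined. 3b->0: no, ca/cbbb meet in 4. 3b->1: ok.
cc: 3c undefined. 3c->0: ok.
bba: 4a undefined. 4a->0: ok.
bbb: 4b undefined. 4b->0: no, bbbb/b meet in 2. 4b->1: no, bbbb/aa meet in 0. 4b->2: ok.
bbc: 4c undefined. 4c->0: ok.
All examples now run through 5 states with every (state, symbol) defined. Accept strings end in {4}, Reject strings end in {0,1,2,3}; accept={4}.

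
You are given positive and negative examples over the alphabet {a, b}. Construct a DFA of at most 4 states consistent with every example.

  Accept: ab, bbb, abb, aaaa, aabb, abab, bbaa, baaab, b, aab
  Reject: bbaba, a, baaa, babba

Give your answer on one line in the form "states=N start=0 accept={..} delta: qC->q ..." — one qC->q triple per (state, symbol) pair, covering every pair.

states=2 start=0 accept={0} delta: 0a->1 0b->0 1a->0 1b->0

Fold the examples into a partial DFA from state 0: repeatedly fix the first undefined (state, symbol) met by the shortest-then-alphabetical prefix, trying targets in increasing order and rejecting any under which an Accept and a Reject string meet in one state with the same remainder; add a state when all current targets are rejected. Accepting states are where Accept strings end.
a: 0a undefined. 0a->0: no, aaaa/a meet in 0. Open state 1: 0a->1.
b: 0b undefined. 0b->0: ok.
aa: 1a undefined. 1a->0: ok.
ab: 1b undefined. 1b->0: ok.
All examples now run through 2 states with every (state, symbol) defined. Accept strings end in {0}, Reject strings end in {1}; accept={0}.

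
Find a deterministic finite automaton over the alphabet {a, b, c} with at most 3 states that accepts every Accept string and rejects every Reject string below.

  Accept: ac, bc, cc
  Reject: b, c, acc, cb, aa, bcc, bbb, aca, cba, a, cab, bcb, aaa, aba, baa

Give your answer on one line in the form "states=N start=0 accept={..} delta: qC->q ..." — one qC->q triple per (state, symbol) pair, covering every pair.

states=3 start=0 accept={2} delta: 0a->1 0b->1 0c->1 1a->0 1b->0 1c->2 2a->0 2b->0 2c->0

State merging on the prefix tree: take the shortest (then alphabetical) example prefix whose next move is undefined and point that move at state 0, else 1, else 2, ...; a target is out if some Accept/Reject pair would then sit in one state with the same input left (inseparable). If every existing state is out, open a new one.
a: 0a undefined. 0a->0: no, ac/c meet in 0 with "c" left. Open state 1: 0a->1.
b: 0b undefined. 0b->0: no, bc/c meet in 0 with "c" left. 0b->1: ok.
c: 0c undefined. 0c->0: no, cc/c meet in 0. 0c->1: ok.
aa: 1a undefined. 1a->0: ok.
ab: 1b undefined. 1b->0: ok.
ac: 1c undefined. 1c->0: no, ac/cb meet in 0. 1c->1: no, ac/b meet in 1. Open state 2: 1c->2.
aca: 2a undefined. 2a->0: ok.
acc: 2c undefined. 2c->0: ok.
bcb: 2b undefined. 2b->0: ok.
All examples now run through 3 states with every (state, symbol) defined. Accept strings end in {2}, Reject strings end in {0,1}; accept={2}.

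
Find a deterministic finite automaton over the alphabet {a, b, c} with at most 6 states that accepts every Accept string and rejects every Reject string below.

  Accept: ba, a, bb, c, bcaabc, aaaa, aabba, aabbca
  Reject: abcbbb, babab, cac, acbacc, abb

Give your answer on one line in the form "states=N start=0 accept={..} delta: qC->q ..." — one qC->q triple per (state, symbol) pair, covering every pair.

Fold the examples into a partial DFA from state 0: repeatedly fix the first undefined (state, symbol) met by the shortest-then-alphabetical prefix, trying targets in increasing order and rejecting any under which an Accept and a Reject string meet in one state with the same remainder; add a state when all current targets are rejected. Accepting states are where Accept strings end.
a: 0a undefined. 0a->0: no, bb/abb meet in 0 with "bb" left. Open state 1: 0a->1.
b: 0b undefined. 0b->0: ok.
c: 0c undefined. 0c->0: ok.
aa: 1a undefined. 1a->0: ok.
ab: 1b undefined. 1b->0: no, bb/abcbbb meet in 0. 1b->1: no, ba/abb meet in 1. Open state 2: 1b->2.
ac: 1c undefined. 1c->0: no, bb/cac meet in 0. 1c->1: no, ba/cac meet in 1. 1c->2: ok.
abb: 2b undefined. 2b->0: no, bb/abb meet in 0. 2b->1: no, ba/abb meet in 1. 2b->2: ok.
abc: 2c undefined. 2c->0: no, bb/abcbbb meet in 0. 2c->1: ok.
acba: 2a undefined. 2a->0: no, bb/babab meet in 0. 2a->1: no, ba/acbacc meet in 1. 2a->2: ok.
All examples now run through 3 states with every (state, symbol) defined. Accept strings end in {0,1}, Reject strings end in {2}; accept={0,1}.

states=3 start=0 accept={0,1} delta: 0a->1 0b->0 0c->0 1a->0 1b->2 1c->2 2a->2 2b->2 2c->1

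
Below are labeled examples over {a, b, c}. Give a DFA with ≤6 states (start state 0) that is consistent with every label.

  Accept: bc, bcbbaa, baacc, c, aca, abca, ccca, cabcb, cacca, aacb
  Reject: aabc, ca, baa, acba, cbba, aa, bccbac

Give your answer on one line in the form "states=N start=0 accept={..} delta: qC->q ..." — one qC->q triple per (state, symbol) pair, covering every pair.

states=4 start=0 accept={0,1} delta: 0a->1 0b->0 0c->1 1a->2 1b->1 1c->2 2a->0 2b->1 2c->3 3a->0 3b->0 3c->0

Fold the examples into a partial DFA from state 0: repeatedly fix the first undefined (state, symbol) met by the shortest-then-alphabetical prefix, trying targets in increasing order and rejecting any under which an Accept and a Reject string meet in one state with the same remainder; add a state when all current targets are rejected. Accepting states are where Accept strings end.
a: 0a undefined. 0a->0: no, bc/aabc meet in 0 with "bc" left. Open state 1: 0a->1.
b: 0b undefined. 0b->0: ok.
c: 0c undefined. 0c->0: no, bcbbaa/baa meet in 1 with "a" left. 0c->1: ok.
aa: 1a undefined. 1a->0: no, bc/aabc meet in 1. 1a->1: no, bc/ca meet in 1. Open state 2: 1a->2.
ab: 1b undefined. 1b->0: no, bc/cbba meet in 1. 1b->1: ok.
ac: 1c undefined. 1c->0: no, bc/acba meet in 1. 1c->1: no, aca/ca meet in 2. 1c->2: ok.
aab: 2b undefined. 2b->0: no, bc/aabc meet in 1. 2b->1: ok.
aac: 2c undefined. 2c->0: no, cacca/aabc meet in 2. 2c->1: no, bc/bccbac meet in 1. 2c->2: no, baacc/aabc meet in 2. Open state 3: 2c->3.
aca: 2a undefined. 2a->0: ok.
aacb: 3b undefined. 3b->0: ok.
cacc: 3c undefined. 3c->0: ok.
ccca: 3a undefined. 3a->0: ok.
All examples now run through 4 states with every (state, symbol) defined. Accept strings end in {0,1}, Reject strings end in {2,3}; accept={0,1}.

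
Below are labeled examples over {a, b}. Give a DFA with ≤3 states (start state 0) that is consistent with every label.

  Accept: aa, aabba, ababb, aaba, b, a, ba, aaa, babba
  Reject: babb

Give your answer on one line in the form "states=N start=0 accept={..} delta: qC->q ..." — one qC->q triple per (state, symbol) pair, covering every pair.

Grow the machine one transition at a time. Run the examples from 0; the earliest place one falls off (shortest prefix, ties alphabetical) gets sent to the lowest-numbered state that keeps every Accept/Reject pair distinguishable — a pair clashes when both reach the same state with identical unread suffix — and to a fresh state only if none does.
a: 0a undefined. 0a->0: no, ababb/babb meet in 0 with "babb" left. Open state 1: 0a->1.
b: 0b undefined. 0b->0: ok.
aa: 1a undefined. 1a->0: ok.
ab: 1b undefined. 1b->0: no, aa/babb meet in 0. 1b->1: no, aabba/babb meet in 1. Open state 2: 1b->2.
aba: 2a undefined. 2a->0: ok.
babb: 2b undefined. 2b->0: no, aa/babb meet in 0. 2b->1: no, aabba/babb meet in 1. 2b->2: ok.
All examples now run through 3 states with every (state, symbol) defined. Accept strings end in {0,1}, Reject strings end in {2}; accept={0,1}.

states=3 start=0 accept={0,1} delta: 0a->1 0b->0 1a->0 1b->2 2a->0 2b->2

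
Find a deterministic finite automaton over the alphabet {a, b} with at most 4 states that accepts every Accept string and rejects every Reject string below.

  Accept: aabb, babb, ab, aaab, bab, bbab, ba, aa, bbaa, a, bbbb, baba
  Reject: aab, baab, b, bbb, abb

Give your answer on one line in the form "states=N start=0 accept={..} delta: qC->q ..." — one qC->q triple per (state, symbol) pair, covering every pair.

states=4 start=0 accept={0,1,3} delta: 0a->1 0b->2 1a->0 1b->0 2a->3 2b->0 3a->0 3b->1

State merging on the prefix tree: take the shortest (then alphabetical) example prefix whose next move is undefined and point that move at state 0, else 1, else 2, ...; a target is out if some Accept/Reject pair would then sit in one state with the same input left (inseparable). If every existing state is out, open a new one.
a: 0a undefined. 0a->0: no, aabb/abb meet in 0 with "bb" left. Open state 1: 0a->1.
b: 0b undefined. 0b->0: no, babb/abb meet in 1 with "bb" left. 0b->1: no, aaab/baab meet in 1 with "aab" left. Open state 2: 0b->2.
aa: 1a undefined. 1a->0: ok.
ab: 1b undefined. 1b->0: ok.
ba: 2a undefined. 2a->0: no, ab/baab meet in 0. 2a->1: no, babb/aab meet in 2. 2a->2: no, aabb/baab meet in 2 with "b" left. Open state 3: 2a->3.
bb: 2b undefined. 2b->0: ok.
baa: 3a undefined. 3a->0: ok.
bab: 3b undefined. 3b->0: no, babb/aab meet in 2. 3b->1: ok.
All examples now run through 4 states with every (state, symbol) defined. Accept strings end in {0,1,3}, Reject strings end in {2}; accept={0,1,3}.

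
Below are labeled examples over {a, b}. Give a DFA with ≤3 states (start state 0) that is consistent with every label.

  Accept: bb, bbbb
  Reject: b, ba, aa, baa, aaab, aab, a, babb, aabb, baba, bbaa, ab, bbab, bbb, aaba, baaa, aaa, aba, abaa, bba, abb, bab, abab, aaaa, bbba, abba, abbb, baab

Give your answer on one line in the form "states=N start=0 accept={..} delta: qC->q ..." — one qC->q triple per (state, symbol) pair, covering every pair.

states=3 start=0 accept={0} delta: 0a->1 0b->2 1a->1 1b->1 2a->1 2b->0

State merging on the prefix tree: take the shortest (then alphabetical) example prefix whose next move is undefined and point that move at state 0, else 1, else 2, ...; a target is out if some Accept/Reject pair would then sit in one state with the same input left (inseparable). If every existing state is out, open a new one.
a: 0a undefined. 0a->0: no, bb/aabb meet in 0 with "bb" left. Open state 1: 0a->1.
b: 0b undefined. 0b->0: no, bb/b meet in 0. 0b->1: no, bb/ab meet in 1 with "b" left. Open state 2: 0b->2.
aa: 1a undefined. 1a->0: no, bb/aabb meet in 2 with "b" left. 1a->1: ok.
ab: 1b undefined. 1b->0: no, bb/abbb meet in 2 with "b" left. 1b->1: ok.
ba: 2a undefined. 2a->0: no, bb/babb meet in 2 with "b" left. 2a->1: ok.
bb: 2b undefined. 2b->0: ok.
All examples now run through 3 states with every (state, symbol) defined. Accept strings end in {0}, Reject strings end in {1,2}; accept={0}.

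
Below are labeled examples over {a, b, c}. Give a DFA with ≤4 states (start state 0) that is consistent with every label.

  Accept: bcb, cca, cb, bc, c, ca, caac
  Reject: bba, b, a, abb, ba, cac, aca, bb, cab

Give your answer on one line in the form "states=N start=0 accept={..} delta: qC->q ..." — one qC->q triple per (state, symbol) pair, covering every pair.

states=4 start=0 accept={2,3} delta: 0a->1 0b->0 0c->2 1a->2 1b->0 1c->0 2a->3 2b->2 2c->1 3a->0 3b->0 3c->0

Grow the machine one transition at a time. Run the examples from 0; the earliest place one falls off (shortest prefix, ties alphabetical) gets sent to the lowest-numbered state that keeps every Accept/Reject pair distinguishable — a pair clashes when both reach the same state with identical unread suffix — and to a fresh state only if none does.
a: 0a undefined. 0a->0: no, ca/aca meet in 0 with "ca" left. Open state 1: 0a->1.
b: 0b undefined. 0b->0: ok.
c: 0c undefined. 0c->0: no, bcb/b meet in 0. 0c->1: no, cca/aca meet in 1 with "ca" left. Open state 2: 0c->2.
ab: 1b undefined. 1b->0: ok.
ac: 1c undefined. 1c->0: ok.
ca: 2a undefined. 2a->0: no, bc/cac meet in 2. 2a->1: no, ca/bba meet in 1. 2a->2: no, bcb/cab meet in 2 with "b" left. Open state 3: 2a->3.
cb: 2b undefined. 2b->0: no, bcb/b meet in 0. 2b->1: no, bcb/bba meet in 1. 2b->2: ok.
cc: 2c undefined. 2c->0: no, cca/bba meet in 1. 2c->1: ok.
caa: 3a undefined. 3a->0: ok.
cab: 3b undefined. 3b->0: ok.
cac: 3c undefined. 3c->0: ok.
cca: 1a undefined. 1a->0: no, cca/b meet in 0. 1a->1: no, cca/bba meet in 1. 1a->2: ok.
All examples now run through 4 states with every (state, symbol) defined. Accept strings end in {2,3}, Reject strings end in {0,1}; accept={2,3}.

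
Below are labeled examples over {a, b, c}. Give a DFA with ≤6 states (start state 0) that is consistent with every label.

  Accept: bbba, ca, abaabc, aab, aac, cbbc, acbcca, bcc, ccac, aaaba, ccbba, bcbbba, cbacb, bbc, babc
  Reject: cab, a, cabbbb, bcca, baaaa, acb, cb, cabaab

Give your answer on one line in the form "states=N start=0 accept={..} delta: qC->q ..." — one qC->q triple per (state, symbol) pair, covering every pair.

states=5 start=0 accept={1,2,4} delta: 0a->0 0b->1 0c->1 1a->2 1b->3 1c->2 2a->0 2b->3 2c->2 3a->4 3b->3 3c->4 4a->1 4b->1 4c->4

State merging on the prefix tree: take the shortest (then alphabetical) example prefix whose next move is undefined and point that move at state 0, else 1, else 2, ...; a target is out if some Accept/Reject pair would then sit in one state with the same input left (inseparable). If every existing state is out, open a new one.
a: 0a undefined. 0a->0: ok.
b: 0b undefined. 0b->0: no, bbba/a meet in 0. Open state 1: 0b->1.
c: 0c undefined. 0c->0: no, ca/a meet in 0. 0c->1: ok.
ba: 1a undefined. 1a->0: no, ca/a meet in 0. 1a->1: no, ca/baaaa meet in 1. Open state 2: 1a->2.
bb: 1b undefined. 1b->0: no, cbacb/a meet in 0. 1b->1: no, aab/acb meet in 1. 1b->2: no, ca/acb meet in 2. Open state 3: 1b->3.
bc: 1c undefined. 1c->0: no, ca/bcca meet in 2. 1c->1: no, ca/bcca meet in 2. 1c->2: ok.
baa: 2a undefined. 2a->0: ok.
bab: 2b undefined. 2b->0: no, aab/cabaab meet in 1. 2b->1: no, aab/cab meet in 1. 2b->2: no, ca/cab meet in 2. 2b->3: ok.
bbb: 3b undefined. 3b->0: no, bbba/a meet in 0. 3b->1: no, aab/cabbbb meet in 1. 3b->2: no, bbba/a meet in 0. 3b->3: ok.
bbc: 3c undefined. 3c->0: no, cbbc/a meet in 0. 3c->1: no, acbcca/a meet in 0. 3c->2: no, acbcca/bcca meet in 2 with "ca" left. 3c->3: no, cbbc/cab meet in 3. Open state 4: 3c->4.
bcc: 2c undefined. 2c->0: no, bcc/a meet in 0. 2c->1: no, ca/bcca meet in 2. 2c->2: ok.
cba: 3a undefined. 3a->0: no, bbba/a meet in 0. 3a->1: no, cbacb/cab meet in 3. 3a->2: no, aab/cabaab meet in 1. 3a->3: no, bbba/cab meet in 3. 3a->4: ok.
cbac: 4c undefined. 4c->0: no, acbcca/a meet in 0. 4c->1: no, cbacb/cab meet in 3. 4c->2: no, acbcca/a meet in 0. 4c->3: no, cbacb/cab meet in 3. 4c->4: ok.
cabaa: 4a undefined. 4a->0: no, aab/cabaab meet in 1. 4a->1: ok.
cbacb: 4b undefined. 4b->0: no, cbacb/a meet in 0. 4b->1: ok.
All examples now run through 5 states with every (state, symbol) defined. Accept strings end in {1,2,4}, Reject strings end in {0,3}; accept={1,2,4}.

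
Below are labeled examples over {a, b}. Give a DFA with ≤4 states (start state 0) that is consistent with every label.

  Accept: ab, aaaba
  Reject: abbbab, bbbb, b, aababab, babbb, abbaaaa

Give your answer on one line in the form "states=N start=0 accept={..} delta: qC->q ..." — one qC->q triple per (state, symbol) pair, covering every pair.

Fold the examples into a partial DFA from state 0: repeatedly fix the first undefined (state, symbol) met by the shortest-then-alphabetical prefix, trying targets in increasing order and rejecting any under which an Accept and a Reject string meet in one state with the same remainder; add a state when all current targets are rejected. Accepting states are where Accept strings end.
a: 0a undefined. 0a->0: no, ab/b meet in 0 with "b" left. Open state 1: 0a->1.
b: 0b undefined. 0b->0: ok.
aa: 1a undefined. 1a->0: ok.
ab: 1b undefined. 1b->0: no, ab/abbbab meet in 0. 1b->1: no, ab/babbb meet in 1. Open state 2: 1b->2.
abb: 2b undefined. 2b->0: no, ab/abbbab meet in 2. 2b->1: no, ab/babbb meet in 2. 2b->2: no, ab/babbb meet in 2. Open state 3: 2b->3.
abba: 3a undefined. 3a->0: ok.
abbb: 3b undefined. 3b->0: no, ab/abbbab meet in 2. 3b->1: ok.
aaaba: 2a undefined. 2a->0: no, aaaba/abbbab meet in 0. 2a->1: no, ab/aababab meet in 2. 2a->2: ok.
All examples now run through 4 states with every (state, symbol) defined. Accept strings end in {2}, Reject strings end in {0,1,3}; accept={2}.

states=4 start=0 accept={2} delta: 0a->1 0b->0 1a->0 1b->2 2a->2 2b->3 3a->0 3b->1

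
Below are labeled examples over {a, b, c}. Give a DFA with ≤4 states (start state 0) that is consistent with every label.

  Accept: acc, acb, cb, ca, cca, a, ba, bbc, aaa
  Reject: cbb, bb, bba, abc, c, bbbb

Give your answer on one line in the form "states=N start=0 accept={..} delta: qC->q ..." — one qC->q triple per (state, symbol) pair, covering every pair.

Fold the examples into a partial DFA from state 0: repeatedly fix the first undefined (state, symbol) met by the shortest-then-alphabetical prefix, trying targets in increasing order and rejecting any under which an Accept and a Reject string meet in one state with the same remainder; add a state when all current targets are rejected. Accepting states are where Accept strings end.
a: 0a undefined. 0a->0: ok.
b: 0b undefined. 0b->0: no, a/bb meet in 0. Open state 1: 0b->1.
c: 0c undefined. 0c->0: no, acc/c meet in 0. 0c->1: no, acc/abc meet in 1 with "c" left. Open state 2: 0c->2.
ba: 1a undefined. 1a->0: ok.
bb: 1b undefined. 1b->0: no, a/bb meet in 0. 1b->1: no, a/bba meet in 0. 1b->2: no, ca/bba meet in 2 with "a" left. Open state 3: 1b->3.
ca: 2a undefined. 2a->0: ok.
cb: 2b undefined. 2b->0: ok.
cc: 2c undefined. 2c->0: ok.
abc: 1c undefined. 1c->0: no, acc/abc meet in 0. 1c->1: ok.
bba: 3a undefined. 3a->0: no, acc/bba meet in 0. 3a->1: ok.
bbb: 3b undefined. 3b->0: ok.
bbc: 3c undefined. 3c->0: ok.
All examples now run through 4 states with every (state, symbol) defined. Accept strings end in {0}, Reject strings end in {1,2,3}; accept={0}.

states=4 start=0 accept={0} delta: 0a->0 0b->1 0c->2 1a->0 1b->3 1c->1 2a->0 2b->0 2c->0 3a->1 3b->0 3c->0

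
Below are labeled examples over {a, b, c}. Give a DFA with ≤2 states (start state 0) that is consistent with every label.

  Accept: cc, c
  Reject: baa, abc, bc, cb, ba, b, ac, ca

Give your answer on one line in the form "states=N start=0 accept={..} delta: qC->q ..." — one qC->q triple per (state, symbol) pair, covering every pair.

Grow the machine one transition at a time. Run the examples from 0; the earliest place one falls off (shortest prefix, ties alphabetical) gets sent to the lowest-numbered state that keeps every Accept/Reject pair distinguishable — a pair clashes when both reach the same state with identical unread suffix — and to a fresh state only if none does.
a: 0a undefined. 0a->0: no, c/ac meet in 0 with "c" left. Open state 1: 0a->1.
b: 0b undefined. 0b->0: no, c/bc meet in 0 with "c" left. 0b->1: ok.
c: 0c undefined. 0c->0: ok.
ab: 1b undefined. 1b->0: no, cc/abc meet in 0. 1b->1: ok.
ac: 1c undefined. 1c->0: no, cc/abc meet in 0. 1c->1: ok.
ba: 1a undefined. 1a->0: no, cc/ba meet in 0. 1a->1: ok.
All examples now run through 2 states with every (state, symbol) defined. Accept strings end in {0}, Reject strings end in {1}; accept={0}.

states=2 start=0 accept={0} delta: 0a->1 0b->1 0c->0 1a->1 1b->1 1c->1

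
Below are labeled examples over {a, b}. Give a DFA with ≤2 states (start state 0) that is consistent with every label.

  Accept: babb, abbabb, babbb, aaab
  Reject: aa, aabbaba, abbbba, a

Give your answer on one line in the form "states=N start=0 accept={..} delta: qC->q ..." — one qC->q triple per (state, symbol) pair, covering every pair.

states=2 start=0 accept={1} delta: 0a->0 0b->1 1a->0 1b->1

Fold the examples into a partial DFA from state 0: repeatedly fix the first undefined (state, symbol) met by the shortest-then-alphabetical prefix, trying targets in increasing order and rejecting any under which an Accept and a Reject string meet in one state with the same remainder; add a state when all current targets are rejected. Accepting states are where Accept strings end.
a: 0a undefined. 0a->0: ok.
b: 0b undefined. 0b->0: no, babb/aa meet in 0. Open state 1: 0b->1.
ba: 1a undefined. 1a->0: ok.
abb: 1b undefined. 1b->0: no, babb/aa meet in 0. 1b->1: ok.
All examples now run through 2 states with every (state, symbol) defined. Accept strings end in {1}, Reject strings end in {0}; accept={1}.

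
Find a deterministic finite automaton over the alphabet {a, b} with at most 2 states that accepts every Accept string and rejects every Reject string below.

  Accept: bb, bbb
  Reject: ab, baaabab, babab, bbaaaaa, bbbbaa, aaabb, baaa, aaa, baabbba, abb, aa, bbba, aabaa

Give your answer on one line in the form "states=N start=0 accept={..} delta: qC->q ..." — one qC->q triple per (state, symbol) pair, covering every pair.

states=2 start=0 accept={0} delta: 0a->1 0b->0 1a->1 1b->1

Fold the examples into a partial DFA from state 0: repeatedly fix the first undefined (state, symbol) met by the shortest-then-alphabetical prefix, trying targets in increasing order and rejecting any under which an Accept and a Reject string meet in one state with the same remainder; add a state when all current targets are rejected. Accepting states are where Accept strings end.
a: 0a undefined. 0a->0: no, bb/aaabb meet in 0 with "bb" left. Open state 1: 0a->1.
b: 0b undefined. 0b->0: ok.
aa: 1a undefined. 1a->0: no, bb/bbbbaa meet in 0. 1a->1: ok.
ab: 1b undefined. 1b->0: no, bb/ab meet in 0. 1b->1: ok.
All examples now run through 2 states with every (state, symbol) defined. Accept strings end in {0}, Reject strings end in {1}; accept={0}.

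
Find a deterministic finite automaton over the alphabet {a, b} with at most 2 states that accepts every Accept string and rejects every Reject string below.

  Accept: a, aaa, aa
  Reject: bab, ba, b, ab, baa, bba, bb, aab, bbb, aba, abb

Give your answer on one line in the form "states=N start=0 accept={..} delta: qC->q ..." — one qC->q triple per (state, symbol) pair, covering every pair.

Fold the examples into a partial DFA from state 0: repeatedly fix the first undefined (state, symbol) met by the shortest-then-alphabetical prefix, trying targets in increasing order and rejecting any under which an Accept and a Reject string meet in one state with the same remainder; add a state when all current targets are rejected. Accepting states are where Accept strings end.
a: 0a undefined. 0a->0: ok.
b: 0b undefined. 0b->0: no, a/bab meet in 0. Open state 1: 0b->1.
ba: 1a undefined. 1a->0: no, a/ba meet in 0. 1a->1: ok.
bb: 1b undefined. 1b->0: no, a/bab meet in 0. 1b->1: ok.
All examples now run through 2 states with every (state, symbol) defined. Accept strings end in {0}, Reject strings end in {1}; accept={0}.

states=2 start=0 accept={0} delta: 0a->0 0b->1 1a->1 1b->1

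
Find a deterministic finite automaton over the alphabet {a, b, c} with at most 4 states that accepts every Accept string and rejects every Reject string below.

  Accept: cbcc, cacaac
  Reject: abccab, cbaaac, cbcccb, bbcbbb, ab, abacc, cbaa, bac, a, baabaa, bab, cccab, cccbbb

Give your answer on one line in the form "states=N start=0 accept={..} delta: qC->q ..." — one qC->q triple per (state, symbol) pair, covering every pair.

states=4 start=0 accept={3} delta: 0a->0 0b->0 0c->1 1a->1 1b->1 1c->2 2a->2 2b->0 2c->3 3a->0 3b->0 3c->0

Fold the examples into a partial DFA from state 0: repeatedly fix the first undefined (state, symbol) met by the shortest-then-alphabetical prefix, trying targets in increasing order and rejecting any under which an Accept and a Reject string meet in one state with the same remainder; add a state when all current targets are rejected. Accepting states are where Accept strings end.
a: 0a undefined. 0a->0: ok.
b: 0b undefined. 0b->0: ok.
c: 0c undefined. 0c->0: no, cbcc/abccab meet in 0. Open state 1: 0c->1.
ca: 1a undefined. 1a->0: no, cacaac/bac meet in 1. 1a->1: ok.
cb: 1b undefined. 1b->0: no, cbcc/abacc meet in 1 with "c" left. 1b->1: ok.
cc: 1c undefined. 1c->0: no, cbcc/bbcbbb meet in 1. 1c->1: no, cbcc/abccab meet in 1. Open state 2: 1c->2.
ccc: 2c undefined. 2c->0: no, cbcc/ab meet in 0. 2c->1: no, cbcc/bbcbbb meet in 1. 2c->2: no, cbcc/cbaaac meet in 2. Open state 3: 2c->3.
caca: 2a undefined. 2a->0: no, cacaac/bbcbbb meet in 1. 2a->1: no, cacaac/cbaaac meet in 2. 2a->2: ok.
ccca: 3a undefined. 3a->0: ok.
cccb: 3b undefined. 3b->0: ok.
cbccc: 3c undefined. 3c->0: ok.
abccab: 2b undefined. 2b->0: ok.
All examples now run through 4 states with every (state, symbol) defined. Accept strings end in {3}, Reject strings end in {0,1,2}; accept={3}.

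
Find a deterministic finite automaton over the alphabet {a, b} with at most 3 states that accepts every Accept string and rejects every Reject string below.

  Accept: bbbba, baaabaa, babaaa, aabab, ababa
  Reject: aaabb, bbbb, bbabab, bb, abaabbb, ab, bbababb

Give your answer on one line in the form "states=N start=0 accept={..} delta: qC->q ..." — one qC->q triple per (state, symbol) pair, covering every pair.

states=3 start=0 accept={0,2} delta: 0a->0 0b->1 1a->2 1b->1 2a->0 2b->0

Grow the machine one transition at a time. Run the examples from 0; the earliest place one falls off (shortest prefix, ties alphabetical) gets sent to the lowest-numbered state that keeps every Accept/Reject pair distinguishable — a pair clashes when both reach the same state with identical unread suffix — and to a fresh state only if none does.
a: 0a undefined. 0a->0: ok.
b: 0b undefined. 0b->0: no, bbbba/aaabb meet in 0. Open state 1: 0b->1.
ba: 1a undefined. 1a->0: no, aabab/ab meet in 1. 1a->1: no, aabab/aaabb meet in 1 with "b" left. Open state 2: 1a->2.
bb: 1b undefined. 1b->0: no, bbbba/aaabb meet in 0. 1b->1: ok.
baa: 2a undefined. 2a->0: ok.
bab: 2b undefined. 2b->0: ok.
All examples now run through 3 states with every (state, symbol) defined. Accept strings end in {0,2}, Reject strings end in {1}; accept={0,2}.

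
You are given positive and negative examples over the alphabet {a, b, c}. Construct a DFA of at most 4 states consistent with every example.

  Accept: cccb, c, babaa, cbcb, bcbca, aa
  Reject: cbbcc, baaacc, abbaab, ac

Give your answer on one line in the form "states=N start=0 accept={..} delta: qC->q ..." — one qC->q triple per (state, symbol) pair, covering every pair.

Fold the examples into a partial DFA from state 0: repeatedly fix the first undefined (state, symbol) met by the shortest-then-alphabetical prefix, trying targets in increasing order and rejecting any under which an Accept and a Reject string meet in one state with the same remainder; add a state when all current targets are rejected. Accepting states are where Accept strings end.
a: 0a undefined. 0a->0: no, c/ac meet in 0 with "c" left. Open state 1: 0a->1.
b: 0b undefined. 0b->0: ok.
c: 0c undefined. 0c->0: no, cccb/cbbcc meet in 0. 0c->1: ok.
aa: 1a undefined. 1a->0: ok.
ab: 1b undefined. 1b->0: no, babaa/abbaab meet in 0. 1b->1: no, c/abbaab meet in 1. Open state 2: 1b->2.
ac: 1c undefined. 1c->0: no, c/baaacc meet in 1. 1c->1: no, c/baaacc meet in 1. 1c->2: ok.
abb: 2b undefined. 2b->0: no, aa/abbaab meet in 0. 2b->1: ok.
cbc: 2c undefined. 2c->0: no, cccb/cbbcc meet in 0. 2c->1: no, cccb/abbaab meet in 2. 2c->2: ok.
baba: 2a undefined. 2a->0: ok.
All examples now run through 3 states with every (state, symbol) defined. Accept strings end in {0,1}, Reject strings end in {2}; accept={0,1}.

states=3 start=0 accept={0,1} delta: 0a->1 0b->0 0c->1 1a->0 1b->2 1c->2 2a->0 2b->1 2c->2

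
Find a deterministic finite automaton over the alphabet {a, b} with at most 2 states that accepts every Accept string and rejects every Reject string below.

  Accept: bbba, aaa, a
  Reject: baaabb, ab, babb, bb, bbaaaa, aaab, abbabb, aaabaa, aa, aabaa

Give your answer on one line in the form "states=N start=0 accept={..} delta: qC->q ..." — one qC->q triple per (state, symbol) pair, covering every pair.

states=2 start=0 accept={1} delta: 0a->1 0b->0 1a->0 1b->0

Grow the machine one transition at a time. Run the examples from 0; the earliest place one falls off (shortest prefix, ties alphabetical) gets sent to the lowest-numbered state that keeps every Accept/Reject pair distinguishable — a pair clashes when both reach the same state with identical unread suffix — and to a fresh state only if none does.
a: 0a undefined. 0a->0: no, aaa/aa meet in 0. Open state 1: 0a->1.
b: 0b undefined. 0b->0: ok.
aa: 1a undefined. 1a->0: ok.
ab: 1b undefined. 1b->0: ok.
All examples now run through 2 states with every (state, symbol) defined. Accept strings end in {1}, Reject strings end in {0}; accept={1}.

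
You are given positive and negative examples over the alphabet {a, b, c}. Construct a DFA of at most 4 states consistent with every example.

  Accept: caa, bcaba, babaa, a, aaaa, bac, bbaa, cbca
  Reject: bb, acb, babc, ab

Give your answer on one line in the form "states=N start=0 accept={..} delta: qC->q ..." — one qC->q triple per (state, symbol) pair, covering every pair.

states=2 start=0 accept={0} delta: 0a->0 0b->1 0c->0 1a->0 1b->1 1c->1

State merging on the prefix tree: take the shortest (then alphabetical) example prefix whose next move is undefined and point that move at state 0, else 1, else 2, ...; a target is out if some Accept/Reject pair would then sit in one state with the same input left (inseparable). If every existing state is out, open a new one.
a: 0a undefined. 0a->0: ok.
b: 0b undefined. 0b->0: no, babaa/bb meet in 0. Open state 1: 0b->1.
c: 0c undefined. 0c->0: ok.
ba: 1a undefined. 1a->0: ok.
bb: 1b undefined. 1b->0: no, caa/bb meet in 0. 1b->1: ok.
bc: 1c undefined. 1c->0: no, caa/babc meet in 0. 1c->1: ok.
All examples now run through 2 states with every (state, symbol) defined. Accept strings end in {0}, Reject strings end in {1}; accept={0}.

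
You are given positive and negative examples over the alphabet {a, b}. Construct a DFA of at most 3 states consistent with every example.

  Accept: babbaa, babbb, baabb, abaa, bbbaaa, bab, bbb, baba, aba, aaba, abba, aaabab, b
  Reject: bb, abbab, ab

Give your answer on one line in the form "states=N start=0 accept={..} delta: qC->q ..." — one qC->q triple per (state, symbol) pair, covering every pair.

Grow the machine one transition at a time. Run the examples from 0; the earliest place one falls off (shortest prefix, ties alphabetical) gets sent to the lowest-numbered state that keeps every Accept/Reject pair distinguishable — a pair clashes when both reach the same state with identical unread suffix — and to a fresh state only if none does.
a: 0a undefined. 0a->0: no, b/ab meet in 0 with "b" left. Open state 1: 0a->1.
b: 0b undefined. 0b->0: no, bab/ab meet in 1 with "b" left. 0b->1: ok.
aa: 1a undefined. 1a->0: ok.
ab: 1b undefined. 1b->0: no, babbaa/bb meet in 0. 1b->1: no, babbaa/bb meet in 1. Open state 2: 1b->2.
aba: 2a undefined. 2a->0: ok.
abb: 2b undefined. 2b->0: ok.
All examples now run through 3 states with every (state, symbol) defined. Accept strings end in {0,1}, Reject strings end in {2}; accept={0,1}.

states=3 start=0 accept={0,1} delta: 0a->1 0b->1 1a->0 1b->2 2a->0 2b->0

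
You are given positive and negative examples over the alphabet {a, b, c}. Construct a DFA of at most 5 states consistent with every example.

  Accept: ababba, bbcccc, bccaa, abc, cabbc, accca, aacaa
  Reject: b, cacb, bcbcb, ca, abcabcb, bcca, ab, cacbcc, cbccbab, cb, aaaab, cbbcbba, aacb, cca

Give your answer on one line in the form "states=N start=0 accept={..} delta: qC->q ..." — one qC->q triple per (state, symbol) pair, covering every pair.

State merging on the prefix tree: take the shortest (then alphabetical) example prefix whose next move is undefined and point that move at state 0, else 1, else 2, ...; a target is out if some Accept/Reject pair would then sit in one state with the same input left (inseparable). If every existing state is out, open a new one.
a: 0a undefined. 0a->0: ok.
b: 0b undefined. 0b->0: no, ababba/b meet in 0. Open state 1: 0b->1.
c: 0c undefined. 0c->0: no, accca/ca meet in 0. 0c->1: no, accca/bcca meet in 1 with "cca" left. Open state 2: 0c->2.
bb: 1b undefined. 1b->0: ok.
bc: 1c undefined. 1c->0: ok.
ca: 2a undefined. 2a->0: no, bccaa/ca meet in 0. 2a->1: ok.
cb: 2b undefined. 2b->0: no, abc/cb meet in 0. 2b->1: no, abc/cbbcbba meet in 0. 2b->2: ok.
cc: 2c undefined. 2c->0: no, bbcccc/cbccbab meet in 0. 2c->1: no, bbcccc/cacbcc meet in 2. 2c->2: no, bbcccc/cacbcc meet in 2. Open state 3: 2c->3.
aba: 1a undefined. 1a->0: ok.
cca: 3a undefined. 3a->0: no, ababba/cca meet in 0. 3a->1: ok.
accc: 3c undefined. 3c->0: no, bbcccc/cacbcc meet in 2. 3c->1: ok.
cbbcb: 3b undefined. 3b->0: no, ababba/cbbcbba meet in 0. 3b->1: no, ababba/cbbcbba meet in 0. 3b->2: ok.
All examples now run through 4 states with every (state, symbol) defined. Accept strings end in {0}, Reject strings end in {1,2}; accept={0}.

states=4 start=0 accept={0} delta: 0a->0 0b->1 0c->2 1a->0 1b->0 1c->0 2a->1 2b->2 2c->3 3a->1 3b->2 3c->1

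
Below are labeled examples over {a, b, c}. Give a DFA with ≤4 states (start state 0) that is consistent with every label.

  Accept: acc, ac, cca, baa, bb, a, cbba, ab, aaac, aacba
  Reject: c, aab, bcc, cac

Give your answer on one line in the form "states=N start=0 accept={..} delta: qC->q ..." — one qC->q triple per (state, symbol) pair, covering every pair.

State merging on the prefix tree: take the shortest (then alphabetical) example prefix whose next move is undefined and point that move at state 0, else 1, else 2, ...; a target is out if some Accept/Reject pair would then sit in one state with the same input left (inseparable). If every existing state is out, open a new one.
a: 0a undefined. 0a->0: no, ac/c meet in 0 with "c" left. Open state 1: 0a->1.
b: 0b undefined. 0b->0: ok.
c: 0c undefined. 0c->0: no, ac/cac meet in 1 with "c" left. 0c->1: no, ac/bcc meet in 1 with "c" left. Open state 2: 0c->2.
aa: 1a undefined. 1a->0: no, baa/aab meet in 0. 1a->1: no, ab/aab meet in 1 with "b" left. 1a->2: no, baa/c meet in 2. Open state 3: 1a->3.
ab: 1b undefined. 1b->0: ok.
ac: 1c undefined. 1c->0: no, acc/c meet in 2. 1c->1: ok.
ca: 2a undefined. 2a->0: ok.
cb: 2b undefined. 2b->0: ok.
cc: 2c undefined. 2c->0: no, bb/bcc meet in 0. 2c->1: no, acc/bcc meet in 1. 2c->2: ok.
aaa: 3a undefined. 3a->0: no, aaac/c meet in 2. 3a->1: ok.
aab: 3b undefined. 3b->0: no, cca/aab meet in 0. 3b->1: no, acc/aab meet in 1. 3b->2: ok.
aac: 3c undefined. 3c->0: ok.
All examples now run through 4 states with every (state, symbol) defined. Accept strings end in {0,1,3}, Reject strings end in {2}; accept={0,1,3}.

states=4 start=0 accept={0,1,3} delta: 0a->1 0b->0 0c->2 1a->3 1b->0 1c->1 2a->0 2b->0 2c->2 3a->1 3b->2 3c->0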